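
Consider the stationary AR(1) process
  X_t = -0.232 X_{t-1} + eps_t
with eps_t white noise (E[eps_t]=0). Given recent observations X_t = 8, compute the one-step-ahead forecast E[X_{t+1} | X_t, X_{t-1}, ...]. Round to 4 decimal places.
E[X_{t+1} \mid \mathcal F_t] = -1.8560

For an AR(p) model X_t = c + sum_i phi_i X_{t-i} + eps_t, the
one-step-ahead conditional mean is
  E[X_{t+1} | X_t, ...] = c + sum_i phi_i X_{t+1-i}.
Substitute known values:
  E[X_{t+1} | ...] = (-0.232) * (8)
                   = -1.8560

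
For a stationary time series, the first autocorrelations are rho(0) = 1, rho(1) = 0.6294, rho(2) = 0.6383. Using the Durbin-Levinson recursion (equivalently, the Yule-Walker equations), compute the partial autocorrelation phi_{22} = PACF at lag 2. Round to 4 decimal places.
\phi_{22} = 0.4010

The PACF at lag k is phi_{kk}, the last component of the solution
to the Yule-Walker system G_k phi = r_k where
  (G_k)_{ij} = rho(|i - j|), (r_k)_i = rho(i), i,j = 1..k.
Equivalently, Durbin-Levinson gives phi_{kk} iteratively:
  phi_{11} = rho(1)
  phi_{kk} = [rho(k) - sum_{j=1..k-1} phi_{k-1,j} rho(k-j)]
            / [1 - sum_{j=1..k-1} phi_{k-1,j} rho(j)],
  phi_{k,j} = phi_{k-1,j} - phi_{kk} phi_{k-1,k-j},  j = 1..k-1.
Step k = 1:
  phi_11 = rho(1) = 0.6294.
Step k = 2:
  phi_22 = [rho(2) - phi_11 rho(1)] / [1 - phi_11 rho(1)] = [0.6383 - (0.6294)(0.6294)] / [1 - (0.6294)(0.6294)]
         = 0.24215564 / 0.60385564 = 0.401.
Therefore phi_{22} = 0.4010.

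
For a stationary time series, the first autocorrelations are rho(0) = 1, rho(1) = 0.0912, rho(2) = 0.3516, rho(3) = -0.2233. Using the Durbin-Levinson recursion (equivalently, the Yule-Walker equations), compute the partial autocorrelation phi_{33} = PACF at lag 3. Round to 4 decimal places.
\phi_{33} = -0.3160

The PACF at lag k is phi_{kk}, the last component of the solution
to the Yule-Walker system G_k phi = r_k where
  (G_k)_{ij} = rho(|i - j|), (r_k)_i = rho(i), i,j = 1..k.
Equivalently, Durbin-Levinson gives phi_{kk} iteratively:
  phi_{11} = rho(1)
  phi_{kk} = [rho(k) - sum_{j=1..k-1} phi_{k-1,j} rho(k-j)]
            / [1 - sum_{j=1..k-1} phi_{k-1,j} rho(j)],
  phi_{k,j} = phi_{k-1,j} - phi_{kk} phi_{k-1,k-j},  j = 1..k-1.
Step k = 1:
  phi_11 = rho(1) = 0.0912.
Step k = 2:
  phi_22 = [rho(2) - phi_11 rho(1)] / [1 - phi_11 rho(1)] = [0.3516 - (0.0912)(0.0912)] / [1 - (0.0912)(0.0912)]
         = 0.34328256 / 0.99168256 = 0.346162.
  Update: phi_21 = phi_11 - phi_22 phi_11 = 0.0912 - (0.346162)(0.0912) = 0.05963.
Step k = 3:
  phi_33 = [rho(3) - phi_21 rho(2) - phi_22 rho(1)] / [1 - phi_21 rho(1) - phi_22 rho(2)]
    numerator   = -0.2233 - (0.05963)(0.3516) - (0.346162)(0.0912) = -0.27583588
    denominator = 1 - (0.05963)(0.0912) - (0.346162)(0.3516) = 0.87285127
  phi_33 = -0.27583588 / 0.87285127 = -0.316.
Therefore phi_{33} = -0.3160.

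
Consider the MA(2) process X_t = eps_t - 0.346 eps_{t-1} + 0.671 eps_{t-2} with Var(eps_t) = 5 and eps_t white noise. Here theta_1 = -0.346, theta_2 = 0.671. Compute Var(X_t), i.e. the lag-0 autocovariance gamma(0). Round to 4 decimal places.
\gamma(0) = 7.8498

For an MA(q) process X_t = eps_t + sum_i theta_i eps_{t-i} with
Var(eps_t) = sigma^2, the variance is
  gamma(0) = sigma^2 * (1 + sum_i theta_i^2).
  sum_i theta_i^2 = (-0.346)^2 + (0.671)^2 = 0.119716 + 0.450241 = 0.569957.
  gamma(0) = 5 * (1 + 0.569957) = 5 * 1.569957 = 7.849785, which rounds to 7.8498.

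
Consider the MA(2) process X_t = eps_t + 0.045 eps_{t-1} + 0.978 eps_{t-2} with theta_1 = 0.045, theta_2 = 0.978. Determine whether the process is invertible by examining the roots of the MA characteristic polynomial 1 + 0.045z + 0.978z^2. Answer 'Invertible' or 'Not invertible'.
\text{Invertible}

The MA(q) characteristic polynomial is P(z) = 1 + 0.045z + 0.978z^2.
Invertibility requires all roots to lie outside the unit circle, i.e. |z| > 1 for every root.
Set 1 + (0.045) z + (0.978) z^2 = 0, i.e. a z^2 + b z + c = 0 with a = 0.978, b = 0.045, c = 1.
Discriminant D = b^2 - 4ac = (0.045)^2 - 4*(0.978)*1 = 0.002025 - (3.912) = -3.909975.
D < 0, so the roots are the complex-conjugate pair z = (-b +/- i sqrt(-D)) / (2a) = -0.023 +/- 1.0109i.
For a conjugate pair |z|^2 = z * conj(z) = (product of roots) = c/a = 1/(0.978) = 1.022495, so |z| = sqrt(1.022495) = 1.0112 for both roots.
Moduli of all roots: 1.0112, 1.0112.
All moduli strictly greater than 1? Yes.
Verdict: Invertible.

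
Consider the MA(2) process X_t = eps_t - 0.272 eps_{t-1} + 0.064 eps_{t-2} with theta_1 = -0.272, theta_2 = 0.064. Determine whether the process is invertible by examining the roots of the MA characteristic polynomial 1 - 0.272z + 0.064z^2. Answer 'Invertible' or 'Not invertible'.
\text{Invertible}

The MA(q) characteristic polynomial is P(z) = 1 - 0.272z + 0.064z^2.
Invertibility requires all roots to lie outside the unit circle, i.e. |z| > 1 for every root.
Set 1 + (-0.272) z + (0.064) z^2 = 0, i.e. a z^2 + b z + c = 0 with a = 0.064, b = -0.272, c = 1.
Discriminant D = b^2 - 4ac = (-0.272)^2 - 4*(0.064)*1 = 0.073984 - (0.256) = -0.182016.
D < 0, so the roots are the complex-conjugate pair z = (-b +/- i sqrt(-D)) / (2a) = 2.125 +/- 3.3331i.
For a conjugate pair |z|^2 = z * conj(z) = (product of roots) = c/a = 1/(0.064) = 15.625, so |z| = sqrt(15.625) = 3.9528 for both roots.
Moduli of all roots: 3.9528, 3.9528.
All moduli strictly greater than 1? Yes.
Verdict: Invertible.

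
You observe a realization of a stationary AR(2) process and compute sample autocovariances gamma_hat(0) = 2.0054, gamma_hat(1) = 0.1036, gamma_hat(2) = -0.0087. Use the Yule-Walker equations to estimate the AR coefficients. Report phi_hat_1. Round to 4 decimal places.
\hat\phi_{1} = 0.0520

The Yule-Walker equations for an AR(p) process read, in matrix form,
  Gamma_p phi = r_p,   with   (Gamma_p)_{ij} = gamma(|i - j|),
                       (r_p)_i = gamma(i),   i,j = 1..p.
Substitute the sample gammas (Toeplitz matrix and right-hand side of size 2):
  Gamma_p = [[2.0054, 0.1036], [0.1036, 2.0054]]
  r_p     = [0.1036, -0.0087]
Written out:
  2.0054 phi_1 + 0.1036 phi_2 = 0.1036
  0.1036 phi_1 + 2.0054 phi_2 = -0.0087
Solve by Cramer's rule:
  det = gamma(0)^2 - gamma(1)^2 = (2.0054)^2 - (0.1036)^2 = 4.02162916 - 0.01073296 = 4.0108962
  phi_hat_1 = [gamma(1) gamma(0) - gamma(1) gamma(2)] / det = [(0.1036)(2.0054) - (0.1036)(-0.0087)] / 4.0108962 = 0.20866076 / 4.0108962 = 0.052
  phi_hat_2 = [gamma(0) gamma(2) - gamma(1)^2] / det = [(2.0054)(-0.0087) - (0.1036)^2] / 4.0108962 = -0.02817994 / 4.0108962 = -0.007
So phi_hat = [0.0520, -0.0070].
Therefore phi_hat_1 = 0.0520.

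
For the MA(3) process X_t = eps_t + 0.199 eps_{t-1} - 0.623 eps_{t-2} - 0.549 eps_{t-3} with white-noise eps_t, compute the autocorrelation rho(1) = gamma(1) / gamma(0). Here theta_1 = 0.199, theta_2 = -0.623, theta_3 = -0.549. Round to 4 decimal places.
\rho(1) = 0.2412

For an MA(q) process with theta_0 = 1, the autocovariance is
  gamma(k) = sigma^2 * sum_{i=0..q-k} theta_i * theta_{i+k},
and rho(k) = gamma(k) / gamma(0). Sigma^2 cancels.
  numerator   = (1)*(0.199) + (0.199)*(-0.623) + (-0.623)*(-0.549) = 0.41705.
  denominator = (1)^2 + (0.199)^2 + (-0.623)^2 + (-0.549)^2 = 1.729131.
  rho(1) = 0.41705 / 1.729131 = 0.2412.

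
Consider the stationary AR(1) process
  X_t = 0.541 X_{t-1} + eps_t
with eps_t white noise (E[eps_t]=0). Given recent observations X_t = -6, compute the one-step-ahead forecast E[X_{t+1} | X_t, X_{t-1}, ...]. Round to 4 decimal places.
E[X_{t+1} \mid \mathcal F_t] = -3.2460

For an AR(p) model X_t = c + sum_i phi_i X_{t-i} + eps_t, the
one-step-ahead conditional mean is
  E[X_{t+1} | X_t, ...] = c + sum_i phi_i X_{t+1-i}.
Substitute known values:
  E[X_{t+1} | ...] = (0.541) * (-6)
                   = -3.2460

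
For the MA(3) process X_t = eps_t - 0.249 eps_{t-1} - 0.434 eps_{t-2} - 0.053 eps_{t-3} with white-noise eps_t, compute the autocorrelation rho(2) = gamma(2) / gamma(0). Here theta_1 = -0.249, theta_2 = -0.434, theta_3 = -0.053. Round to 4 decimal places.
\rho(2) = -0.3358

For an MA(q) process with theta_0 = 1, the autocovariance is
  gamma(k) = sigma^2 * sum_{i=0..q-k} theta_i * theta_{i+k},
and rho(k) = gamma(k) / gamma(0). Sigma^2 cancels.
  numerator   = (1)*(-0.434) + (-0.249)*(-0.053) = -0.420803.
  denominator = (1)^2 + (-0.249)^2 + (-0.434)^2 + (-0.053)^2 = 1.253166.
  rho(2) = -0.420803 / 1.253166 = -0.3358.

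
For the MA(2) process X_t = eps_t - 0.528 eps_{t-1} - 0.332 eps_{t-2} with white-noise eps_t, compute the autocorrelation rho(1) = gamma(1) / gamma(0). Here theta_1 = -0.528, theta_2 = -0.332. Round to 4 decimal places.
\rho(1) = -0.2539

For an MA(q) process with theta_0 = 1, the autocovariance is
  gamma(k) = sigma^2 * sum_{i=0..q-k} theta_i * theta_{i+k},
and rho(k) = gamma(k) / gamma(0). Sigma^2 cancels.
  numerator   = (1)*(-0.528) + (-0.528)*(-0.332) = -0.352704.
  denominator = (1)^2 + (-0.528)^2 + (-0.332)^2 = 1.389008.
  rho(1) = -0.352704 / 1.389008 = -0.2539.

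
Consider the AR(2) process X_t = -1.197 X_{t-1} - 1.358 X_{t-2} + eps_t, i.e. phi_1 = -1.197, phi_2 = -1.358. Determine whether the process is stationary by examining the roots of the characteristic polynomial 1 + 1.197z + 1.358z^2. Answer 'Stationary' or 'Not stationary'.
\text{Not stationary}

The AR(p) characteristic polynomial is P(z) = 1 + 1.197z + 1.358z^2.
Stationarity requires all roots to lie outside the unit circle, i.e. |z| > 1 for every root.
Set 1 + (1.197) z + (1.358) z^2 = 0, i.e. a z^2 + b z + c = 0 with a = 1.358, b = 1.197, c = 1.
Discriminant D = b^2 - 4ac = (1.197)^2 - 4*(1.358)*1 = 1.432809 - (5.432) = -3.999191.
D < 0, so the roots are the complex-conjugate pair z = (-b +/- i sqrt(-D)) / (2a) = -0.4407 +/- 0.7363i.
For a conjugate pair |z|^2 = z * conj(z) = (product of roots) = c/a = 1/(1.358) = 0.736377, so |z| = sqrt(0.736377) = 0.8581 for both roots.
Moduli of all roots: 0.8581, 0.8581.
All moduli strictly greater than 1? No.
Verdict: Not stationary.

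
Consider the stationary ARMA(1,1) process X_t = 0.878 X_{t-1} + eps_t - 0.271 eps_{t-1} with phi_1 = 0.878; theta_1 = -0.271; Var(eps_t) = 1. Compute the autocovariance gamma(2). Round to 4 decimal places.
\gamma(2) = 1.7726

Multiply the model equation by X_{t-k} and take expectations. With theta_0 = psi_0 = 1 and psi_j the MA(infinity) weights, this gives
  gamma(k) - sum_i phi_i gamma(k-i) = c_k,
  c_k = sigma^2 * sum_{j=k..q} theta_j psi_{j-k}   (c_k = 0 for k > q),
using gamma(-m) = gamma(m).
psi-weights needed (psi_j = theta_j + sum_i phi_i psi_{j-i}):
  psi_1 = theta_1 + phi_1 = -0.271 + (0.878) = 0.607
Right-hand sides:
  c_0 = sigma^2 (1 + theta_1 psi_1) = 1 * (1 + (-0.271)(0.607)) = 1 * 0.835503 = 0.835503
  c_1 = sigma^2 theta_1 = 1 * (-0.271) = -0.271
  c_2 = 0
Equations for k = 0 and k = 1 (AR order 1):
  gamma(0) = phi_1 gamma(1) + c_0
  gamma(1) = phi_1 gamma(0) + c_1
Substituting the second into the first: gamma(0) (1 - phi_1^2) = c_0 + phi_1 c_1, so
  gamma(0) = (c_0 + phi_1 c_1) / (1 - phi_1^2) = (0.835503 + (0.878)(-0.271)) / (1 - (0.878)^2) = 0.597565 / 0.229116 = 2.608133.
  gamma(1) = phi_1 gamma(0) + c_1 = (0.878)(2.608133) + (-0.271) = 2.018941.
For k = 2 (> q): gamma(2) = phi_1 gamma(1) = (0.878)(2.018941) = 1.77263.
Therefore gamma(2) = 1.7726 (to 4 decimal places).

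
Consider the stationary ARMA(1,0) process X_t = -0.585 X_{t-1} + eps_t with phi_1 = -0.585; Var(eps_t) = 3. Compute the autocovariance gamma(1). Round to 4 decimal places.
\gamma(1) = -2.6681

Multiply the model equation by X_{t-k} and take expectations. With theta_0 = psi_0 = 1 and psi_j the MA(infinity) weights, this gives
  gamma(k) - sum_i phi_i gamma(k-i) = c_k,
  c_k = sigma^2 * sum_{j=k..q} theta_j psi_{j-k}   (c_k = 0 for k > q),
using gamma(-m) = gamma(m).
Pure AR (q = 0): c_0 = sigma^2 = 3, c_k = 0 for k >= 1.
Equations for k = 0 and k = 1 (AR order 1):
  gamma(0) = phi_1 gamma(1) + c_0
  gamma(1) = phi_1 gamma(0) + c_1
Substituting the second into the first: gamma(0) (1 - phi_1^2) = c_0 + phi_1 c_1, so
  gamma(0) = c_0 / (1 - phi_1^2) = 3 / (1 - (-0.585)^2) = 3 / 0.657775 = 4.56083.
  gamma(1) = phi_1 gamma(0) = (-0.585)(4.56083) = -2.668086.
Therefore gamma(1) = -2.6681 (to 4 decimal places).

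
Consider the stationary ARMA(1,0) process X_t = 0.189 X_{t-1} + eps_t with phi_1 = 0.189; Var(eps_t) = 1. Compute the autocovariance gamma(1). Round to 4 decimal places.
\gamma(1) = 0.1960

Multiply the model equation by X_{t-k} and take expectations. With theta_0 = psi_0 = 1 and psi_j the MA(infinity) weights, this gives
  gamma(k) - sum_i phi_i gamma(k-i) = c_k,
  c_k = sigma^2 * sum_{j=k..q} theta_j psi_{j-k}   (c_k = 0 for k > q),
using gamma(-m) = gamma(m).
Pure AR (q = 0): c_0 = sigma^2 = 1, c_k = 0 for k >= 1.
Equations for k = 0 and k = 1 (AR order 1):
  gamma(0) = phi_1 gamma(1) + c_0
  gamma(1) = phi_1 gamma(0) + c_1
Substituting the second into the first: gamma(0) (1 - phi_1^2) = c_0 + phi_1 c_1, so
  gamma(0) = c_0 / (1 - phi_1^2) = 1 / (1 - (0.189)^2) = 1 / 0.964279 = 1.037044.
  gamma(1) = phi_1 gamma(0) = (0.189)(1.037044) = 0.196001.
Therefore gamma(1) = 0.1960 (to 4 decimal places).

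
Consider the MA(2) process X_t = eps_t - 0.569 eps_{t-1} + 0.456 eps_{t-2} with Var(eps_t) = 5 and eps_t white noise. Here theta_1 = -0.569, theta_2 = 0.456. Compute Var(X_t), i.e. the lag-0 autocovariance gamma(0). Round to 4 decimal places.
\gamma(0) = 7.6585

For an MA(q) process X_t = eps_t + sum_i theta_i eps_{t-i} with
Var(eps_t) = sigma^2, the variance is
  gamma(0) = sigma^2 * (1 + sum_i theta_i^2).
  sum_i theta_i^2 = (-0.569)^2 + (0.456)^2 = 0.323761 + 0.207936 = 0.531697.
  gamma(0) = 5 * (1 + 0.531697) = 5 * 1.531697 = 7.658485, which rounds to 7.6585.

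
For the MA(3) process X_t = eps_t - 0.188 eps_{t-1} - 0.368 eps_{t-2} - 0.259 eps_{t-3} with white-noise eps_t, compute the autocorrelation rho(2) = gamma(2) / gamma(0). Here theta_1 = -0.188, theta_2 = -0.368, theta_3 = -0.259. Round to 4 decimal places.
\rho(2) = -0.2580

For an MA(q) process with theta_0 = 1, the autocovariance is
  gamma(k) = sigma^2 * sum_{i=0..q-k} theta_i * theta_{i+k},
and rho(k) = gamma(k) / gamma(0). Sigma^2 cancels.
  numerator   = (1)*(-0.368) + (-0.188)*(-0.259) = -0.319308.
  denominator = (1)^2 + (-0.188)^2 + (-0.368)^2 + (-0.259)^2 = 1.237849.
  rho(2) = -0.319308 / 1.237849 = -0.2580.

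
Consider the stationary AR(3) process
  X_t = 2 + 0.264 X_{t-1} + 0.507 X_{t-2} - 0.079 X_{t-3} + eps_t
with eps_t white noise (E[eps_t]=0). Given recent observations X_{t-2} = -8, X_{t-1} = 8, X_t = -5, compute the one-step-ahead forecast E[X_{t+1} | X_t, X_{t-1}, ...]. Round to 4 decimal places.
E[X_{t+1} \mid \mathcal F_t] = 5.3680

For an AR(p) model X_t = c + sum_i phi_i X_{t-i} + eps_t, the
one-step-ahead conditional mean is
  E[X_{t+1} | X_t, ...] = c + sum_i phi_i X_{t+1-i}.
Substitute known values:
  E[X_{t+1} | ...] = 2 + (0.264) * (-5) + (0.507) * (8) + (-0.079) * (-8)
                   = 5.3680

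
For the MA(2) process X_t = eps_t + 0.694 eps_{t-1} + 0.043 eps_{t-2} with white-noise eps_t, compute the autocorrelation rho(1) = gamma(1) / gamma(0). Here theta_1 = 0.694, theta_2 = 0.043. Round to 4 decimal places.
\rho(1) = 0.4879

For an MA(q) process with theta_0 = 1, the autocovariance is
  gamma(k) = sigma^2 * sum_{i=0..q-k} theta_i * theta_{i+k},
and rho(k) = gamma(k) / gamma(0). Sigma^2 cancels.
  numerator   = (1)*(0.694) + (0.694)*(0.043) = 0.723842.
  denominator = (1)^2 + (0.694)^2 + (0.043)^2 = 1.483485.
  rho(1) = 0.723842 / 1.483485 = 0.4879.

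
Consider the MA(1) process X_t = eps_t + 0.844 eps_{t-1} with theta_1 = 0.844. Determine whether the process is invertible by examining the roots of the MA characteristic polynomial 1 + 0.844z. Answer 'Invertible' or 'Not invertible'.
\text{Invertible}

The MA(q) characteristic polynomial is P(z) = 1 + 0.844z.
Invertibility requires all roots to lie outside the unit circle, i.e. |z| > 1 for every root.
This is linear in z: 1 + (0.844) z = 0  =>  z = -1/(0.844) = -1.184834,  |z| = 1.184834.
Moduli of all roots: 1.1848.
All moduli strictly greater than 1? Yes.
Verdict: Invertible.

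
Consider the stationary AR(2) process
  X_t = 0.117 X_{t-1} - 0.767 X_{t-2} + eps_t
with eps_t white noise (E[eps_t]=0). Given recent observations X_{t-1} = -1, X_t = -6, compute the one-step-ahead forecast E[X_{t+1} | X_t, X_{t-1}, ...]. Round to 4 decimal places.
E[X_{t+1} \mid \mathcal F_t] = 0.0650

For an AR(p) model X_t = c + sum_i phi_i X_{t-i} + eps_t, the
one-step-ahead conditional mean is
  E[X_{t+1} | X_t, ...] = c + sum_i phi_i X_{t+1-i}.
Substitute known values:
  E[X_{t+1} | ...] = (0.117) * (-6) + (-0.767) * (-1)
                   = 0.0650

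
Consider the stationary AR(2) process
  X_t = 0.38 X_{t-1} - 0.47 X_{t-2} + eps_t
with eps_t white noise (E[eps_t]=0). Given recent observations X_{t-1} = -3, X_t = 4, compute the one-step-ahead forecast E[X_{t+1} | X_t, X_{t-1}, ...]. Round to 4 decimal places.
E[X_{t+1} \mid \mathcal F_t] = 2.9300

For an AR(p) model X_t = c + sum_i phi_i X_{t-i} + eps_t, the
one-step-ahead conditional mean is
  E[X_{t+1} | X_t, ...] = c + sum_i phi_i X_{t+1-i}.
Substitute known values:
  E[X_{t+1} | ...] = (0.38) * (4) + (-0.47) * (-3)
                   = 2.9300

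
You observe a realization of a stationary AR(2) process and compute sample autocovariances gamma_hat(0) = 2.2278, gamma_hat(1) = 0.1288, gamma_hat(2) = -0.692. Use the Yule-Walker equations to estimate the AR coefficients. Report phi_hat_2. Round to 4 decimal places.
\hat\phi_{2} = -0.3150

The Yule-Walker equations for an AR(p) process read, in matrix form,
  Gamma_p phi = r_p,   with   (Gamma_p)_{ij} = gamma(|i - j|),
                       (r_p)_i = gamma(i),   i,j = 1..p.
Substitute the sample gammas (Toeplitz matrix and right-hand side of size 2):
  Gamma_p = [[2.2278, 0.1288], [0.1288, 2.2278]]
  r_p     = [0.1288, -0.692]
Written out:
  2.2278 phi_1 + 0.1288 phi_2 = 0.1288
  0.1288 phi_1 + 2.2278 phi_2 = -0.692
Solve by Cramer's rule:
  det = gamma(0)^2 - gamma(1)^2 = (2.2278)^2 - (0.1288)^2 = 4.96309284 - 0.01658944 = 4.9465034
  phi_hat_1 = [gamma(1) gamma(0) - gamma(1) gamma(2)] / det = [(0.1288)(2.2278) - (0.1288)(-0.692)] / 4.9465034 = 0.37607024 / 4.9465034 = 0.076
  phi_hat_2 = [gamma(0) gamma(2) - gamma(1)^2] / det = [(2.2278)(-0.692) - (0.1288)^2] / 4.9465034 = -1.55822704 / 4.9465034 = -0.315
So phi_hat = [0.0760, -0.3150].
Therefore phi_hat_2 = -0.3150.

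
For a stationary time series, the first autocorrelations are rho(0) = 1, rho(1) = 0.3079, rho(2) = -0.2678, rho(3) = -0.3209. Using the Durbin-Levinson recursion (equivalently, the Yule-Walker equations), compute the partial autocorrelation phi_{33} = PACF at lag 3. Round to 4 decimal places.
\phi_{33} = -0.1080

The PACF at lag k is phi_{kk}, the last component of the solution
to the Yule-Walker system G_k phi = r_k where
  (G_k)_{ij} = rho(|i - j|), (r_k)_i = rho(i), i,j = 1..k.
Equivalently, Durbin-Levinson gives phi_{kk} iteratively:
  phi_{11} = rho(1)
  phi_{kk} = [rho(k) - sum_{j=1..k-1} phi_{k-1,j} rho(k-j)]
            / [1 - sum_{j=1..k-1} phi_{k-1,j} rho(j)],
  phi_{k,j} = phi_{k-1,j} - phi_{kk} phi_{k-1,k-j},  j = 1..k-1.
Step k = 1:
  phi_11 = rho(1) = 0.3079.
Step k = 2:
  phi_22 = [rho(2) - phi_11 rho(1)] / [1 - phi_11 rho(1)] = [-0.2678 - (0.3079)(0.3079)] / [1 - (0.3079)(0.3079)]
         = -0.36260241 / 0.90519759 = -0.400578.
  Update: phi_21 = phi_11 - phi_22 phi_11 = 0.3079 - (-0.400578)(0.3079) = 0.431238.
Step k = 3:
  phi_33 = [rho(3) - phi_21 rho(2) - phi_22 rho(1)] / [1 - phi_21 rho(1) - phi_22 rho(2)]
    numerator   = -0.3209 - (0.431238)(-0.2678) - (-0.400578)(0.3079) = -0.08207643
    denominator = 1 - (0.431238)(0.3079) - (-0.400578)(-0.2678) = 0.75994697
  phi_33 = -0.08207643 / 0.75994697 = -0.108.
Therefore phi_{33} = -0.1080.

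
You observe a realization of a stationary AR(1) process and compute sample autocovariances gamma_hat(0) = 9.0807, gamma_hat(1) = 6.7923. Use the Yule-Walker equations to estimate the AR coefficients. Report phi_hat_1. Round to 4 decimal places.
\hat\phi_{1} = 0.7480

The Yule-Walker equations for an AR(p) process read, in matrix form,
  Gamma_p phi = r_p,   with   (Gamma_p)_{ij} = gamma(|i - j|),
                       (r_p)_i = gamma(i),   i,j = 1..p.
Substitute the sample gammas (Toeplitz matrix and right-hand side of size 1):
  Gamma_p = [[9.0807]]
  r_p     = [6.7923]
With p = 1 this is the single equation gamma(0) phi_1 = gamma(1):
  phi_hat_1 = gamma(1) / gamma(0) = 6.7923 / 9.0807 = 0.7480.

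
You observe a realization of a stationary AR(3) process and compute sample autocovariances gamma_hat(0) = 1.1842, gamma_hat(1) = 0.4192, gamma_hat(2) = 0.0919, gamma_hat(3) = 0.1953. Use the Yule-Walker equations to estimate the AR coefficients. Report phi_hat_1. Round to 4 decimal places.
\hat\phi_{1} = 0.3830

The Yule-Walker equations for an AR(p) process read, in matrix form,
  Gamma_p phi = r_p,   with   (Gamma_p)_{ij} = gamma(|i - j|),
                       (r_p)_i = gamma(i),   i,j = 1..p.
Substitute the sample gammas (Toeplitz matrix and right-hand side of size 3):
  Gamma_p = [[1.1842, 0.4192, 0.0919], [0.4192, 1.1842, 0.4192], [0.0919, 0.4192, 1.1842]]
  r_p     = [0.4192, 0.0919, 0.1953]
Written out (R1..R3):
  (R1) 1.1842 phi_1 + 0.4192 phi_2 + 0.0919 phi_3 = 0.4192
  (R2) 0.4192 phi_1 + 1.1842 phi_2 + 0.4192 phi_3 = 0.0919
  (R3) 0.0919 phi_1 + 0.4192 phi_2 + 1.1842 phi_3 = 0.1953
Gaussian elimination:
  R2 <- R2 - (0.4192/1.1842) R1 = R2 - (0.353994) R1:  1.035806 phi_2 + 0.386668 phi_3 = -0.056494
  R3 <- R3 - (0.0919/1.1842) R1 = R3 - (0.077605) R1:  0.386668 phi_2 + 1.177068 phi_3 = 0.162768
  R3 <- R3 - (0.386668/1.035806) R2 = R3 - (0.373302) R2:  1.032724 phi_3 = 0.183857
Back-substitution:
  phi_hat_3 = 0.183857 / 1.032724 = 0.178031
  phi_hat_2 = (-0.056494 - (0.386668)(0.178031)) / 1.035806 = -0.121001
  phi_hat_1 = (0.4192 - (0.4192)(-0.121001) - (0.0919)(0.178031)) / 1.1842 = 0.383012
So phi_hat = [0.3830, -0.1210, 0.1780].
Therefore phi_hat_1 = 0.3830.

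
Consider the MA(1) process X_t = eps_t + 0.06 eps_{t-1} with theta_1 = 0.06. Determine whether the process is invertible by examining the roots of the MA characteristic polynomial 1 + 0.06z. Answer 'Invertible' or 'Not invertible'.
\text{Invertible}

The MA(q) characteristic polynomial is P(z) = 1 + 0.06z.
Invertibility requires all roots to lie outside the unit circle, i.e. |z| > 1 for every root.
This is linear in z: 1 + (0.06) z = 0  =>  z = -1/(0.06) = -16.666667,  |z| = 16.666667.
Moduli of all roots: 16.6667.
All moduli strictly greater than 1? Yes.
Verdict: Invertible.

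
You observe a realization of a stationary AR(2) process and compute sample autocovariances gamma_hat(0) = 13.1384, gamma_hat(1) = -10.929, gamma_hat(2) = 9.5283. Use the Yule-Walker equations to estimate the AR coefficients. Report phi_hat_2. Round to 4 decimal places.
\hat\phi_{2} = 0.1080

The Yule-Walker equations for an AR(p) process read, in matrix form,
  Gamma_p phi = r_p,   with   (Gamma_p)_{ij} = gamma(|i - j|),
                       (r_p)_i = gamma(i),   i,j = 1..p.
Substitute the sample gammas (Toeplitz matrix and right-hand side of size 2):
  Gamma_p = [[13.1384, -10.929], [-10.929, 13.1384]]
  r_p     = [-10.929, 9.5283]
Written out:
  13.1384 phi_1 - 10.929 phi_2 = -10.929
  -10.929 phi_1 + 13.1384 phi_2 = 9.5283
Solve by Cramer's rule:
  det = gamma(0)^2 - gamma(1)^2 = (13.1384)^2 - (-10.929)^2 = 172.61755456 - 119.443041 = 53.17451356
  phi_hat_1 = [gamma(1) gamma(0) - gamma(1) gamma(2)] / det = [(-10.929)(13.1384) - (-10.929)(9.5283)] / 53.17451356 = -39.4547829 / 53.17451356 = -0.742
  phi_hat_2 = [gamma(0) gamma(2) - gamma(1)^2] / det = [(13.1384)(9.5283) - (-10.929)^2] / 53.17451356 = 5.74357572 / 53.17451356 = 0.108
So phi_hat = [-0.7420, 0.1080].
Therefore phi_hat_2 = 0.1080.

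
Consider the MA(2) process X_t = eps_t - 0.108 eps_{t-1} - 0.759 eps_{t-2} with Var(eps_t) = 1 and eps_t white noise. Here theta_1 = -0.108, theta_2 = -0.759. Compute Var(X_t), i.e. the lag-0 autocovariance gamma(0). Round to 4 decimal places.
\gamma(0) = 1.5877

For an MA(q) process X_t = eps_t + sum_i theta_i eps_{t-i} with
Var(eps_t) = sigma^2, the variance is
  gamma(0) = sigma^2 * (1 + sum_i theta_i^2).
  sum_i theta_i^2 = (-0.108)^2 + (-0.759)^2 = 0.011664 + 0.576081 = 0.587745.
  gamma(0) = 1 * (1 + 0.587745) = 1 * 1.587745 = 1.587745, which rounds to 1.5877.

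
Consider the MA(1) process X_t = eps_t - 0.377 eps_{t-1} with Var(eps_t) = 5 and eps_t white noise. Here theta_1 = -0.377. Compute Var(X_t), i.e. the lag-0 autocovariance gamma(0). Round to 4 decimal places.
\gamma(0) = 5.7106

For an MA(q) process X_t = eps_t + sum_i theta_i eps_{t-i} with
Var(eps_t) = sigma^2, the variance is
  gamma(0) = sigma^2 * (1 + sum_i theta_i^2).
  sum_i theta_i^2 = (-0.377)^2 = 0.142129.
  gamma(0) = 5 * (1 + 0.142129) = 5 * 1.142129 = 5.710645, which rounds to 5.7106.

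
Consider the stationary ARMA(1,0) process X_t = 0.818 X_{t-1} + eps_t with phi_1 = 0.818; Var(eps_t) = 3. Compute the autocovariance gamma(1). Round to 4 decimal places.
\gamma(1) = 7.4167

Multiply the model equation by X_{t-k} and take expectations. With theta_0 = psi_0 = 1 and psi_j the MA(infinity) weights, this gives
  gamma(k) - sum_i phi_i gamma(k-i) = c_k,
  c_k = sigma^2 * sum_{j=k..q} theta_j psi_{j-k}   (c_k = 0 for k > q),
using gamma(-m) = gamma(m).
Pure AR (q = 0): c_0 = sigma^2 = 3, c_k = 0 for k >= 1.
Equations for k = 0 and k = 1 (AR order 1):
  gamma(0) = phi_1 gamma(1) + c_0
  gamma(1) = phi_1 gamma(0) + c_1
Substituting the second into the first: gamma(0) (1 - phi_1^2) = c_0 + phi_1 c_1, so
  gamma(0) = c_0 / (1 - phi_1^2) = 3 / (1 - (0.818)^2) = 3 / 0.330876 = 9.066841.
  gamma(1) = phi_1 gamma(0) = (0.818)(9.066841) = 7.416676.
Therefore gamma(1) = 7.4167 (to 4 decimal places).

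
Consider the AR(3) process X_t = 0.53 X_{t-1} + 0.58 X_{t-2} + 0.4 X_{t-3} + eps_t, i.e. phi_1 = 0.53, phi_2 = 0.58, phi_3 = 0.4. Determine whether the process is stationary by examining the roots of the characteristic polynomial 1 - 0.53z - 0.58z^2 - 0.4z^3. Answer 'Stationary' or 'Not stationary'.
\text{Not stationary}

The AR(p) characteristic polynomial is P(z) = 1 - 0.53z - 0.58z^2 - 0.4z^3.
Stationarity requires all roots to lie outside the unit circle, i.e. |z| > 1 for every root.
Degree 3: look for a simple real root z0 first, then factor out (1 - z/z0) and solve the remaining quadratic.
Testing z0 = 0.8: P(0.8) = 1 + (-0.53)(0.8) + (-0.58)(0.8)^2 + (-0.4)(0.8)^3
  = 1 + (-0.424) + (-0.3712) + (-0.2048) = 0.  So z_0 = 0.8 is a root, |z_0| = 0.8.
Divide out the factor (1 - 1.25 z) = (1 - z/z0) (since 1/z0 = 1.25):
  P(z) = (1 - 1.25 z)(1 + (0.72) z + (0.32) z^2)
  [check: z-coef 0.72 - (1.25) = -0.53; z^2-coef 0.32 - (1.25)(0.72) = -0.58; z^3-coef -(1.25)(0.32) = -0.4.]
Remaining roots from the quadratic factor 1 + (0.72) z + (0.32) z^2:
  Set 1 + (0.72) z + (0.32) z^2 = 0, i.e. a z^2 + b z + c = 0 with a = 0.32, b = 0.72, c = 1.
  Discriminant D = b^2 - 4ac = (0.72)^2 - 4*(0.32)*1 = 0.5184 - (1.28) = -0.7616.
  D < 0, so the roots are the complex-conjugate pair z = (-b +/- i sqrt(-D)) / (2a) = -1.125 +/- 1.3636i.
  For a conjugate pair |z|^2 = z * conj(z) = (product of roots) = c/a = 1/(0.32) = 3.125, so |z| = sqrt(3.125) = 1.7678 for both roots.
Moduli of all roots: 0.8000, 1.7678, 1.7678.
All moduli strictly greater than 1? No.
Verdict: Not stationary.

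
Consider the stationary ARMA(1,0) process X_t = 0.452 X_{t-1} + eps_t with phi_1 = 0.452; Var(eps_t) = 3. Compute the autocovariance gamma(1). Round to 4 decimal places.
\gamma(1) = 1.7042

Multiply the model equation by X_{t-k} and take expectations. With theta_0 = psi_0 = 1 and psi_j the MA(infinity) weights, this gives
  gamma(k) - sum_i phi_i gamma(k-i) = c_k,
  c_k = sigma^2 * sum_{j=k..q} theta_j psi_{j-k}   (c_k = 0 for k > q),
using gamma(-m) = gamma(m).
Pure AR (q = 0): c_0 = sigma^2 = 3, c_k = 0 for k >= 1.
Equations for k = 0 and k = 1 (AR order 1):
  gamma(0) = phi_1 gamma(1) + c_0
  gamma(1) = phi_1 gamma(0) + c_1
Substituting the second into the first: gamma(0) (1 - phi_1^2) = c_0 + phi_1 c_1, so
  gamma(0) = c_0 / (1 - phi_1^2) = 3 / (1 - (0.452)^2) = 3 / 0.795696 = 3.770284.
  gamma(1) = phi_1 gamma(0) = (0.452)(3.770284) = 1.704168.
Therefore gamma(1) = 1.7042 (to 4 decimal places).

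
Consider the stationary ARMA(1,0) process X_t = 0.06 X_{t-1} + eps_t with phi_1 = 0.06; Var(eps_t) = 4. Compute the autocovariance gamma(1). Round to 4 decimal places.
\gamma(1) = 0.2409

Multiply the model equation by X_{t-k} and take expectations. With theta_0 = psi_0 = 1 and psi_j the MA(infinity) weights, this gives
  gamma(k) - sum_i phi_i gamma(k-i) = c_k,
  c_k = sigma^2 * sum_{j=k..q} theta_j psi_{j-k}   (c_k = 0 for k > q),
using gamma(-m) = gamma(m).
Pure AR (q = 0): c_0 = sigma^2 = 4, c_k = 0 for k >= 1.
Equations for k = 0 and k = 1 (AR order 1):
  gamma(0) = phi_1 gamma(1) + c_0
  gamma(1) = phi_1 gamma(0) + c_1
Substituting the second into the first: gamma(0) (1 - phi_1^2) = c_0 + phi_1 c_1, so
  gamma(0) = c_0 / (1 - phi_1^2) = 4 / (1 - (0.06)^2) = 4 / 0.9964 = 4.014452.
  gamma(1) = phi_1 gamma(0) = (0.06)(4.014452) = 0.240867.
Therefore gamma(1) = 0.2409 (to 4 decimal places).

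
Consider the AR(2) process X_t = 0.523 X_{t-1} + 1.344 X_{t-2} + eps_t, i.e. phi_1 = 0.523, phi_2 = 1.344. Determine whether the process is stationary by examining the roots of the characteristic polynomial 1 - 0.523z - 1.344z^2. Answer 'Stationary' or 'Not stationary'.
\text{Not stationary}

The AR(p) characteristic polynomial is P(z) = 1 - 0.523z - 1.344z^2.
Stationarity requires all roots to lie outside the unit circle, i.e. |z| > 1 for every root.
Set 1 + (-0.523) z + (-1.344) z^2 = 0, i.e. a z^2 + b z + c = 0 with a = -1.344, b = -0.523, c = 1.
Discriminant D = b^2 - 4ac = (-0.523)^2 - 4*(-1.344)*1 = 0.273529 - (-5.376) = 5.649529.
D >= 0, so the roots are real: z = (-b +/- sqrt(D)) / (2a) = (0.523 +/- 2.376874) / (-2.688).
  z_1 = (0.523 + 2.376874) / (-2.688) = -1.0788,   |z_1| = 1.0788.
  z_2 = (0.523 - 2.376874) / (-2.688) = 0.6897,   |z_2| = 0.6897.
Moduli of all roots: 1.0788, 0.6897.
All moduli strictly greater than 1? No.
Verdict: Not stationary.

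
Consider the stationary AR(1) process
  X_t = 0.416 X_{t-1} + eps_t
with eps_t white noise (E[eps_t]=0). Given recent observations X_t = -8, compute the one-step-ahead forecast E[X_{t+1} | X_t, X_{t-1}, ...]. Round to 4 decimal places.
E[X_{t+1} \mid \mathcal F_t] = -3.3280

For an AR(p) model X_t = c + sum_i phi_i X_{t-i} + eps_t, the
one-step-ahead conditional mean is
  E[X_{t+1} | X_t, ...] = c + sum_i phi_i X_{t+1-i}.
Substitute known values:
  E[X_{t+1} | ...] = (0.416) * (-8)
                   = -3.3280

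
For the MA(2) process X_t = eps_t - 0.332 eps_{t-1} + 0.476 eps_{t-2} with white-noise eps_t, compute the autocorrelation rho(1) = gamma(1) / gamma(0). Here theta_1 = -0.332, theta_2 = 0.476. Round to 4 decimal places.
\rho(1) = -0.3666

For an MA(q) process with theta_0 = 1, the autocovariance is
  gamma(k) = sigma^2 * sum_{i=0..q-k} theta_i * theta_{i+k},
and rho(k) = gamma(k) / gamma(0). Sigma^2 cancels.
  numerator   = (1)*(-0.332) + (-0.332)*(0.476) = -0.490032.
  denominator = (1)^2 + (-0.332)^2 + (0.476)^2 = 1.3368.
  rho(1) = -0.490032 / 1.3368 = -0.3666.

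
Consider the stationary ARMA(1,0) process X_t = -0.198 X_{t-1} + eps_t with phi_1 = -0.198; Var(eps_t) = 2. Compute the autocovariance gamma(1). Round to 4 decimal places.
\gamma(1) = -0.4122

Multiply the model equation by X_{t-k} and take expectations. With theta_0 = psi_0 = 1 and psi_j the MA(infinity) weights, this gives
  gamma(k) - sum_i phi_i gamma(k-i) = c_k,
  c_k = sigma^2 * sum_{j=k..q} theta_j psi_{j-k}   (c_k = 0 for k > q),
using gamma(-m) = gamma(m).
Pure AR (q = 0): c_0 = sigma^2 = 2, c_k = 0 for k >= 1.
Equations for k = 0 and k = 1 (AR order 1):
  gamma(0) = phi_1 gamma(1) + c_0
  gamma(1) = phi_1 gamma(0) + c_1
Substituting the second into the first: gamma(0) (1 - phi_1^2) = c_0 + phi_1 c_1, so
  gamma(0) = c_0 / (1 - phi_1^2) = 2 / (1 - (-0.198)^2) = 2 / 0.960796 = 2.081607.
  gamma(1) = phi_1 gamma(0) = (-0.198)(2.081607) = -0.412158.
Therefore gamma(1) = -0.4122 (to 4 decimal places).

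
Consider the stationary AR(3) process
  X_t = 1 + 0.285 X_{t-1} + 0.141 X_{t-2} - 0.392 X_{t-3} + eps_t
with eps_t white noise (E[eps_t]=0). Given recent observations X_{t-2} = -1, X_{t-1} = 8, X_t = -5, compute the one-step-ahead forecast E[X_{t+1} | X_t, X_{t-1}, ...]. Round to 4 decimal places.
E[X_{t+1} \mid \mathcal F_t] = 1.0950

For an AR(p) model X_t = c + sum_i phi_i X_{t-i} + eps_t, the
one-step-ahead conditional mean is
  E[X_{t+1} | X_t, ...] = c + sum_i phi_i X_{t+1-i}.
Substitute known values:
  E[X_{t+1} | ...] = 1 + (0.285) * (-5) + (0.141) * (8) + (-0.392) * (-1)
                   = 1.0950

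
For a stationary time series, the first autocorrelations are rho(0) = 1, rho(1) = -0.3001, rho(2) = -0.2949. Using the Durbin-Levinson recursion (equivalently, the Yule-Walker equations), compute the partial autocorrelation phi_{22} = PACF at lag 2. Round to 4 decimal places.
\phi_{22} = -0.4231

The PACF at lag k is phi_{kk}, the last component of the solution
to the Yule-Walker system G_k phi = r_k where
  (G_k)_{ij} = rho(|i - j|), (r_k)_i = rho(i), i,j = 1..k.
Equivalently, Durbin-Levinson gives phi_{kk} iteratively:
  phi_{11} = rho(1)
  phi_{kk} = [rho(k) - sum_{j=1..k-1} phi_{k-1,j} rho(k-j)]
            / [1 - sum_{j=1..k-1} phi_{k-1,j} rho(j)],
  phi_{k,j} = phi_{k-1,j} - phi_{kk} phi_{k-1,k-j},  j = 1..k-1.
Step k = 1:
  phi_11 = rho(1) = -0.3001.
Step k = 2:
  phi_22 = [rho(2) - phi_11 rho(1)] / [1 - phi_11 rho(1)] = [-0.2949 - (-0.3001)(-0.3001)] / [1 - (-0.3001)(-0.3001)]
         = -0.38496001 / 0.90993999 = -0.4231.
Therefore phi_{22} = -0.4231.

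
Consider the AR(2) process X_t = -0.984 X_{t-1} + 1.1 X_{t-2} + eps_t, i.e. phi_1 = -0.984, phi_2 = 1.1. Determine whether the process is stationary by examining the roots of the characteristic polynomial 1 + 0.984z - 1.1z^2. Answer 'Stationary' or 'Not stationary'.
\text{Not stationary}

The AR(p) characteristic polynomial is P(z) = 1 + 0.984z - 1.1z^2.
Stationarity requires all roots to lie outside the unit circle, i.e. |z| > 1 for every root.
Set 1 + (0.984) z + (-1.1) z^2 = 0, i.e. a z^2 + b z + c = 0 with a = -1.1, b = 0.984, c = 1.
Discriminant D = b^2 - 4ac = (0.984)^2 - 4*(-1.1)*1 = 0.968256 - (-4.4) = 5.368256.
D >= 0, so the roots are real: z = (-b +/- sqrt(D)) / (2a) = (-0.984 +/- 2.31695) / (-2.2).
  z_1 = (-0.984 + 2.31695) / (-2.2) = -0.6059,   |z_1| = 0.6059.
  z_2 = (-0.984 - 2.31695) / (-2.2) = 1.5004,   |z_2| = 1.5004.
Moduli of all roots: 0.6059, 1.5004.
All moduli strictly greater than 1? No.
Verdict: Not stationary.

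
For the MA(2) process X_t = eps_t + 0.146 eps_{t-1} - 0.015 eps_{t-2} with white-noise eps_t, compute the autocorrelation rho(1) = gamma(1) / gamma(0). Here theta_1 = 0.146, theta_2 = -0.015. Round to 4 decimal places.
\rho(1) = 0.1408

For an MA(q) process with theta_0 = 1, the autocovariance is
  gamma(k) = sigma^2 * sum_{i=0..q-k} theta_i * theta_{i+k},
and rho(k) = gamma(k) / gamma(0). Sigma^2 cancels.
  numerator   = (1)*(0.146) + (0.146)*(-0.015) = 0.14381.
  denominator = (1)^2 + (0.146)^2 + (-0.015)^2 = 1.021541.
  rho(1) = 0.14381 / 1.021541 = 0.1408.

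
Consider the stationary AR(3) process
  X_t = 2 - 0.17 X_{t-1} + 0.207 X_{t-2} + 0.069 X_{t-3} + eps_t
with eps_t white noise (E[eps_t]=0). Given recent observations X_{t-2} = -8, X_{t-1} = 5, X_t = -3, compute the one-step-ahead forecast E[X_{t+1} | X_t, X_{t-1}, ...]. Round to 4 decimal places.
E[X_{t+1} \mid \mathcal F_t] = 2.9930

For an AR(p) model X_t = c + sum_i phi_i X_{t-i} + eps_t, the
one-step-ahead conditional mean is
  E[X_{t+1} | X_t, ...] = c + sum_i phi_i X_{t+1-i}.
Substitute known values:
  E[X_{t+1} | ...] = 2 + (-0.17) * (-3) + (0.207) * (5) + (0.069) * (-8)
                   = 2.9930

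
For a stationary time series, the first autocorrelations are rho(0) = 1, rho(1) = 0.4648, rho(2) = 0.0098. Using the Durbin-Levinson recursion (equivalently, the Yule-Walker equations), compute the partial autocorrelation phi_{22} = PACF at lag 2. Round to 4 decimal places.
\phi_{22} = -0.2631

The PACF at lag k is phi_{kk}, the last component of the solution
to the Yule-Walker system G_k phi = r_k where
  (G_k)_{ij} = rho(|i - j|), (r_k)_i = rho(i), i,j = 1..k.
Equivalently, Durbin-Levinson gives phi_{kk} iteratively:
  phi_{11} = rho(1)
  phi_{kk} = [rho(k) - sum_{j=1..k-1} phi_{k-1,j} rho(k-j)]
            / [1 - sum_{j=1..k-1} phi_{k-1,j} rho(j)],
  phi_{k,j} = phi_{k-1,j} - phi_{kk} phi_{k-1,k-j},  j = 1..k-1.
Step k = 1:
  phi_11 = rho(1) = 0.4648.
Step k = 2:
  phi_22 = [rho(2) - phi_11 rho(1)] / [1 - phi_11 rho(1)] = [0.0098 - (0.4648)(0.4648)] / [1 - (0.4648)(0.4648)]
         = -0.20623904 / 0.78396096 = -0.2631.
Therefore phi_{22} = -0.2631.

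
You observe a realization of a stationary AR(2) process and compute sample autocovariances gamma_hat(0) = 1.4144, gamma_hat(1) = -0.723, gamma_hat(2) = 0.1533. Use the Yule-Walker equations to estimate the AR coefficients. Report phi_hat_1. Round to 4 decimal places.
\hat\phi_{1} = -0.6170

The Yule-Walker equations for an AR(p) process read, in matrix form,
  Gamma_p phi = r_p,   with   (Gamma_p)_{ij} = gamma(|i - j|),
                       (r_p)_i = gamma(i),   i,j = 1..p.
Substitute the sample gammas (Toeplitz matrix and right-hand side of size 2):
  Gamma_p = [[1.4144, -0.723], [-0.723, 1.4144]]
  r_p     = [-0.723, 0.1533]
Written out:
  1.4144 phi_1 - 0.723 phi_2 = -0.723
  -0.723 phi_1 + 1.4144 phi_2 = 0.1533
Solve by Cramer's rule:
  det = gamma(0)^2 - gamma(1)^2 = (1.4144)^2 - (-0.723)^2 = 2.00052736 - 0.522729 = 1.47779836
  phi_hat_1 = [gamma(1) gamma(0) - gamma(1) gamma(2)] / det = [(-0.723)(1.4144) - (-0.723)(0.1533)] / 1.47779836 = -0.9117753 / 1.47779836 = -0.617
  phi_hat_2 = [gamma(0) gamma(2) - gamma(1)^2] / det = [(1.4144)(0.1533) - (-0.723)^2] / 1.47779836 = -0.30590148 / 1.47779836 = -0.207
So phi_hat = [-0.6170, -0.2070].
Therefore phi_hat_1 = -0.6170.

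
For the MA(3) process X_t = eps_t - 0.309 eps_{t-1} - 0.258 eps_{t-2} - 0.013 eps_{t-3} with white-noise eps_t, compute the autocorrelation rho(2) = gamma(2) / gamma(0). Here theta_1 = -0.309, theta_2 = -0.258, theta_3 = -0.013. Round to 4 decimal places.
\rho(2) = -0.2185

For an MA(q) process with theta_0 = 1, the autocovariance is
  gamma(k) = sigma^2 * sum_{i=0..q-k} theta_i * theta_{i+k},
and rho(k) = gamma(k) / gamma(0). Sigma^2 cancels.
  numerator   = (1)*(-0.258) + (-0.309)*(-0.013) = -0.253983.
  denominator = (1)^2 + (-0.309)^2 + (-0.258)^2 + (-0.013)^2 = 1.162214.
  rho(2) = -0.253983 / 1.162214 = -0.2185.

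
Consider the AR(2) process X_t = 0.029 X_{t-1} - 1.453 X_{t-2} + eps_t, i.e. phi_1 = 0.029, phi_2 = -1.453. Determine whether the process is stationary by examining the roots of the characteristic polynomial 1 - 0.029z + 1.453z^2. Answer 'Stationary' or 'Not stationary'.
\text{Not stationary}

The AR(p) characteristic polynomial is P(z) = 1 - 0.029z + 1.453z^2.
Stationarity requires all roots to lie outside the unit circle, i.e. |z| > 1 for every root.
Set 1 + (-0.029) z + (1.453) z^2 = 0, i.e. a z^2 + b z + c = 0 with a = 1.453, b = -0.029, c = 1.
Discriminant D = b^2 - 4ac = (-0.029)^2 - 4*(1.453)*1 = 0.000841 - (5.812) = -5.811159.
D < 0, so the roots are the complex-conjugate pair z = (-b +/- i sqrt(-D)) / (2a) = 0.01 +/- 0.8295i.
For a conjugate pair |z|^2 = z * conj(z) = (product of roots) = c/a = 1/(1.453) = 0.688231, so |z| = sqrt(0.688231) = 0.8296 for both roots.
Moduli of all roots: 0.8296, 0.8296.
All moduli strictly greater than 1? No.
Verdict: Not stationary.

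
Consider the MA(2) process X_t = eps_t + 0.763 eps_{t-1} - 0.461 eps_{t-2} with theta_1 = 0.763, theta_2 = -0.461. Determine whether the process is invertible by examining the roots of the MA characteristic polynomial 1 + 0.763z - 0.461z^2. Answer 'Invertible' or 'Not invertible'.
\text{Not invertible}

The MA(q) characteristic polynomial is P(z) = 1 + 0.763z - 0.461z^2.
Invertibility requires all roots to lie outside the unit circle, i.e. |z| > 1 for every root.
Set 1 + (0.763) z + (-0.461) z^2 = 0, i.e. a z^2 + b z + c = 0 with a = -0.461, b = 0.763, c = 1.
Discriminant D = b^2 - 4ac = (0.763)^2 - 4*(-0.461)*1 = 0.582169 - (-1.844) = 2.426169.
D >= 0, so the roots are real: z = (-b +/- sqrt(D)) / (2a) = (-0.763 +/- 1.557616) / (-0.922).
  z_1 = (-0.763 + 1.557616) / (-0.922) = -0.8618,   |z_1| = 0.8618.
  z_2 = (-0.763 - 1.557616) / (-0.922) = 2.5169,   |z_2| = 2.5169.
Moduli of all roots: 0.8618, 2.5169.
All moduli strictly greater than 1? No.
Verdict: Not invertible.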